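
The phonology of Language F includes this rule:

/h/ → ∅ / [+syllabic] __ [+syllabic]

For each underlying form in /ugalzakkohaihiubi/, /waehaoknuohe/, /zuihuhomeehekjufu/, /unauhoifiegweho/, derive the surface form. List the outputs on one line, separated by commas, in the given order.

ugalzakkoaiiubi, waeaoknuoe, zuiuomeeekjufu, unauoifiegweo

/ugalzakkohaihiubi/: /h/ occurs between vowels /o/ and /a/, so it deletes. /h/ occurs between vowels /i/ and /i/, so it deletes. → [ugalzakkoaiiubi].
/waehaoknuohe/: /h/ occurs between vowels /e/ and /a/, so it deletes. /h/ occurs between vowels /o/ and /e/, so it deletes. → [waeaoknuoe].
/zuihuhomeehekjufu/: /h/ occurs between vowels /i/ and /u/, so it deletes. /h/ occurs between vowels /u/ and /o/, so it deletes. /h/ occurs between vowels /e/ and /e/, so it deletes. → [zuiuomeeekjufu].
/unauhoifiegweho/: /h/ occurs between vowels /u/ and /o/, so it deletes. /h/ occurs between vowels /e/ and /o/, so it deletes. → [unauoifiegweo].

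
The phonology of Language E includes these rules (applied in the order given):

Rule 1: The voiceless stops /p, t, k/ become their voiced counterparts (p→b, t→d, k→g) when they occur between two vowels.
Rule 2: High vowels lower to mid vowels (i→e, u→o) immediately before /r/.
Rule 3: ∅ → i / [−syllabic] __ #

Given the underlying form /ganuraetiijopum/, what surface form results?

Rule 1 (intervocalic voicing): /t/ is a voiceless stop between vowels /e/ and /i/, so it voices to [d]. /p/ is a voiceless stop between vowels /o/ and /u/, so it voices to [b]. /ganuraetiijopum/ → ganuraediijobum.
Rule 2 (pre-rhotic lowering): /u/ is a high vowel immediately before /r/, so it lowers to [o]. /ganuraediijobum/ → ganoraediijobum.
Rule 3 (final i-epenthesis): the form ends in the consonant /m/, so [i] is inserted word-finally. /ganoraediijobum/ → ganoraediijobumi.

ganoraediijobumi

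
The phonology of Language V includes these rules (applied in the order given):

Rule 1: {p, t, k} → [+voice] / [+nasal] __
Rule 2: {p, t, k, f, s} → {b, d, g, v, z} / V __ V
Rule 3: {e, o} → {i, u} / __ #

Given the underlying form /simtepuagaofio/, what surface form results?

simdebuagaoviu

Rule 1 (post-nasal voicing): /t/ is a voiceless stop immediately after the nasal /m/, so it voices to [d]. /simtepuagaofio/ → simdepuagaofio.
Rule 2 (intervocalic voicing): /p/ is a voiceless obstruent between vowels /e/ and /u/, so it voices to [b]. /f/ is a voiceless obstruent between vowels /o/ and /i/, so it voices to [v]. /simdepuagaofio/ → simdebuagaovio.
Rule 3 (final vowel raising): /o/ is a mid vowel in word-final position, so it raises to [u]. /simdebuagaovio/ → simdebuagaoviu.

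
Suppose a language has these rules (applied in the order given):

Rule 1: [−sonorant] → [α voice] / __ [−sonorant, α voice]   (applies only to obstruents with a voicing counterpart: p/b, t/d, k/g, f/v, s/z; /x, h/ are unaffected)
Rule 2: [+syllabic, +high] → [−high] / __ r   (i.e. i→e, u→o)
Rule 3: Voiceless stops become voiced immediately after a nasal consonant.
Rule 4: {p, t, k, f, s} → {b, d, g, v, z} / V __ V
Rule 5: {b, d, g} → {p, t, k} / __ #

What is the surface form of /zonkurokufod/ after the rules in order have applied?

zongoroguvot

Rule 1 (regressive voicing assimilation): no segment meets the environment; /zonkurokufod/ is unchanged.
Rule 2 (pre-rhotic lowering): /u/ is a high vowel immediately before /r/, so it lowers to [o]. /zonkurokufod/ → zonkorokufod.
Rule 3 (post-nasal voicing): /k/ is a voiceless stop immediately after the nasal /n/, so it voices to [g]. /zonkorokufod/ → zongorokufod.
Rule 4 (intervocalic voicing): /k/ is a voiceless obstruent between vowels /o/ and /u/, so it voices to [g]. /f/ is a voiceless obstruent between vowels /u/ and /o/, so it voices to [v]. /zongorokufod/ → zongoroguvod.
Rule 5 (final devoicing): /d/ is a voiced stop in word-final position, so it devoices to [t]. /zongoroguvod/ → zongoroguvot.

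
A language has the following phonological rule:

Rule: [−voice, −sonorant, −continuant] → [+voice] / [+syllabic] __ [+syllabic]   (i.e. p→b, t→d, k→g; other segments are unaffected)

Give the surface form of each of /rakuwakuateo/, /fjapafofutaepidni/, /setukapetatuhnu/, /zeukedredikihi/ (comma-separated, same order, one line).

/rakuwakuateo/: /k/ is a voiceless stop between vowels /a/ and /u/, so it voices to [g]. /k/ is a voiceless stop between vowels /a/ and /u/, so it voices to [g]. /t/ is a voiceless stop between vowels /a/ and /e/, so it voices to [d]. → [raguwaguadeo].
/fjapafofutaepidni/: /p/ is a voiceless stop between vowels /a/ and /a/, so it voices to [b]. /t/ is a voiceless stop between vowels /u/ and /a/, so it voices to [d]. /p/ is a voiceless stop between vowels /e/ and /i/, so it voices to [b]. → [fjabafofudaebidni].
/setukapetatuhnu/: /t/ is a voiceless stop between vowels /e/ and /u/, so it voices to [d]. /k/ is a voiceless stop between vowels /u/ and /a/, so it voices to [g]. /p/ is a voiceless stop between vowels /a/ and /e/, so it voices to [b]. /t/ is a voiceless stop between vowels /e/ and /a/, so it voices to [d]. /t/ is a voiceless stop between vowels /a/ and /u/, so it voices to [d]. → [sedugabedaduhnu].
/zeukedredikihi/: /k/ is a voiceless stop between vowels /u/ and /e/, so it voices to [g]. /k/ is a voiceless stop between vowels /i/ and /i/, so it voices to [g]. → [zeugedredigihi].

raguwaguadeo, fjabafofudaebidni, sedugabedaduhnu, zeugedredigihi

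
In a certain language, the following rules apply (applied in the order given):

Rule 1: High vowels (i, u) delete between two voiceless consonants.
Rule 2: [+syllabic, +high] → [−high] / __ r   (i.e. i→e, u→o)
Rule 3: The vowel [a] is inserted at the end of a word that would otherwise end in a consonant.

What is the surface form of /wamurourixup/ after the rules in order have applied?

wamoroorixpa

Rule 1 (high vowel syncope): /u/ is a high vowel flanked by voiceless consonants /x/ and /p/, so it deletes. /wamurourixup/ → wamurourixp.
Rule 2 (pre-rhotic lowering): /u/ is a high vowel immediately before /r/, so it lowers to [o]. /u/ is a high vowel immediately before /r/, so it lowers to [o]. /wamurourixp/ → wamoroorixp.
Rule 3 (final a-epenthesis): the form ends in the consonant /p/, so [a] is inserted word-finally. /wamoroorixp/ → wamoroorixpa.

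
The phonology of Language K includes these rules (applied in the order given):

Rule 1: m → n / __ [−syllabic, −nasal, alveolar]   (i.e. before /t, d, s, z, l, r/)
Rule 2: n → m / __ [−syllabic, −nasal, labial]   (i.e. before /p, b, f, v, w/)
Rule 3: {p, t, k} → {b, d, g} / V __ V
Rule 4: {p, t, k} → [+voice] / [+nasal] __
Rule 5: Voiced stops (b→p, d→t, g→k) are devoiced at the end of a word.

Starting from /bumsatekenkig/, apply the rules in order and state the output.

Rule 1 (nasal place assimilation): /m/ precedes the alveolar consonant /s/, so it assimilates in place to [n]. /bumsatekenkig/ → bunsatekenkig.
Rule 2 (nasal place assimilation): no segment meets the environment; /bunsatekenkig/ is unchanged.
Rule 3 (intervocalic voicing): /t/ is a voiceless stop between vowels /a/ and /e/, so it voices to [d]. /k/ is a voiceless stop between vowels /e/ and /e/, so it voices to [g]. /bunsatekenkig/ → bunsadegenkig.
Rule 4 (post-nasal voicing): /k/ is a voiceless stop immediately after the nasal /n/, so it voices to [g]. /bunsadegenkig/ → bunsadegengig.
Rule 5 (final devoicing): /g/ is a voiced stop in word-final position, so it devoices to [k]. /bunsadegengig/ → bunsadegengik.

bunsadegengik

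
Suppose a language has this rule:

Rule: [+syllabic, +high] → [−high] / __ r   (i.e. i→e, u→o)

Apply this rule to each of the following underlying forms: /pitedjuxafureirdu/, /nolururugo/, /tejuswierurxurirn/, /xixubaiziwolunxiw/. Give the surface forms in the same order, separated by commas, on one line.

pitedjuxaforeerdu, nolororugo, tejuswierorxorern, xixubaiziwolunxiw

/pitedjuxafureirdu/: /u/ is a high vowel immediately before /r/, so it lowers to [o]. /i/ is a high vowel immediately before /r/, so it lowers to [e]. → [pitedjuxaforeerdu].
/nolururugo/: /u/ is a high vowel immediately before /r/, so it lowers to [o]. /u/ is a high vowel immediately before /r/, so it lowers to [o]. → [nolororugo].
/tejuswierurxurirn/: /u/ is a high vowel immediately before /r/, so it lowers to [o]. /u/ is a high vowel immediately before /r/, so it lowers to [o]. /i/ is a high vowel immediately before /r/, so it lowers to [e]. → [tejuswierorxorern].
/xixubaiziwolunxiw/: the rule's environment is not met; surfaces unchanged as [xixubaiziwolunxiw].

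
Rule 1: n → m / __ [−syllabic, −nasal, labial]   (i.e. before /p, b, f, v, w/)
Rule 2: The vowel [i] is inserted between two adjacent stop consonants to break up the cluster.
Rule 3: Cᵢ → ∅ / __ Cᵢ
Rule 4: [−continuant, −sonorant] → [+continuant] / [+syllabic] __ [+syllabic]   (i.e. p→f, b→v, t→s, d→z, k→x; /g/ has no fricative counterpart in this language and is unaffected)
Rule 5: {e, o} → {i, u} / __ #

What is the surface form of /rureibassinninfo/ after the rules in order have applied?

Rule 1 (nasal place assimilation): /n/ precedes the labial consonant /f/, so it assimilates in place to [m]. /rureibassinninfo/ → rureibassinnimfo.
Rule 2 (stop-cluster i-epenthesis): no segment meets the environment; /rureibassinnimfo/ is unchanged.
Rule 3 (degemination): /ss/ is a geminate; the first /s/ deletes. /nn/ is a geminate; the first /n/ deletes. /rureibassinnimfo/ → rureibasinimfo.
Rule 4 (intervocalic spirantization): /b/ is a stop between vowels /i/ and /a/, so it spirantizes to the fricative [v]. /rureibasinimfo/ → rureivasinimfo.
Rule 5 (final vowel raising): /o/ is a mid vowel in word-final position, so it raises to [u]. /rureivasinimfo/ → rureivasinimfu.

rureivasinimfu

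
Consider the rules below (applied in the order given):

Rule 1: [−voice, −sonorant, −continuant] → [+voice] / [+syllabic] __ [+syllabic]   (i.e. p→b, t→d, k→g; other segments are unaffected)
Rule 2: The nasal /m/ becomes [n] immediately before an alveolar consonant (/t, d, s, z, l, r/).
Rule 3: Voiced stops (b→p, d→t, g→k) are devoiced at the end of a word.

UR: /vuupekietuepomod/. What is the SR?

Rule 1 (intervocalic voicing): /p/ is a voiceless stop between vowels /u/ and /e/, so it voices to [b]. /k/ is a voiceless stop between vowels /e/ and /i/, so it voices to [g]. /t/ is a voiceless stop between vowels /e/ and /u/, so it voices to [d]. /p/ is a voiceless stop between vowels /e/ and /o/, so it voices to [b]. /vuupekietuepomod/ → vuubegieduebomod.
Rule 2 (nasal place assimilation): no segment meets the environment; /vuubegieduebomod/ is unchanged.
Rule 3 (final devoicing): /d/ is a voiced stop in word-final position, so it devoices to [t]. /vuubegieduebomod/ → vuubegieduebomot.

vuubegieduebomot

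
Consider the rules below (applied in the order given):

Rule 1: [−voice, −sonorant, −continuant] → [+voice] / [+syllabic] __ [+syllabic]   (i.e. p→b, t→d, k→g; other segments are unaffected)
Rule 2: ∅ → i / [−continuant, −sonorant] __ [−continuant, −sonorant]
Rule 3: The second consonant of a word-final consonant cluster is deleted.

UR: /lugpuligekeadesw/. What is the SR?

lugipuligegeades

Rule 1 (intervocalic voicing): /k/ is a voiceless stop between vowels /e/ and /e/, so it voices to [g]. /lugpuligekeadesw/ → lugpuligegeadesw.
Rule 2 (stop-cluster i-epenthesis): /g/ and /p/ form a stop–stop cluster, so [i] is inserted between them. /lugpuligegeadesw/ → lugipuligegeadesw.
Rule 3 (final cluster simplification): /w/ is the second consonant of a word-final cluster /sw/, so it deletes. /lugipuligegeadesw/ → lugipuligegeades.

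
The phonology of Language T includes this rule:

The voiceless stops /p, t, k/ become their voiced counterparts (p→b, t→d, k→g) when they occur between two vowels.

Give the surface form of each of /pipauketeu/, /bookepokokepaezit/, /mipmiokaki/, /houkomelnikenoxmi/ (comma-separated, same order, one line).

/pipauketeu/: /p/ is a voiceless stop between vowels /i/ and /a/, so it voices to [b]. /k/ is a voiceless stop between vowels /u/ and /e/, so it voices to [g]. /t/ is a voiceless stop between vowels /e/ and /e/, so it voices to [d]. → [pibaugedeu].
/bookepokokepaezit/: /k/ is a voiceless stop between vowels /o/ and /e/, so it voices to [g]. /p/ is a voiceless stop between vowels /e/ and /o/, so it voices to [b]. /k/ is a voiceless stop between vowels /o/ and /o/, so it voices to [g]. /k/ is a voiceless stop between vowels /o/ and /e/, so it voices to [g]. /p/ is a voiceless stop between vowels /e/ and /a/, so it voices to [b]. → [boogebogogebaezit].
/mipmiokaki/: /k/ is a voiceless stop between vowels /o/ and /a/, so it voices to [g]. /k/ is a voiceless stop between vowels /a/ and /i/, so it voices to [g]. → [mipmiogagi].
/houkomelnikenoxmi/: /k/ is a voiceless stop between vowels /u/ and /o/, so it voices to [g]. /k/ is a voiceless stop between vowels /i/ and /e/, so it voices to [g]. → [hougomelnigenoxmi].

pibaugedeu, boogebogogebaezit, mipmiogagi, hougomelnigenoxmi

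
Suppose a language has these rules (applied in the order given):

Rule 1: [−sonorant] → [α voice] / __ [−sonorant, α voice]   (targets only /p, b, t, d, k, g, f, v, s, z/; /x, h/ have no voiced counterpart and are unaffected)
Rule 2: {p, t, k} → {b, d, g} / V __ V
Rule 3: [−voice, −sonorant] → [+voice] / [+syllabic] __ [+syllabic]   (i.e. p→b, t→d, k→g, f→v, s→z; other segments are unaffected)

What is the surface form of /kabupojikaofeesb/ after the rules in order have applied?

Rule 1 (regressive voicing assimilation): /s/ precedes the voiced obstruent /b/, so it voices to [z] by assimilation. /kabupojikaofeesb/ → kabupojikaofeezb.
Rule 2 (intervocalic voicing): /p/ is a voiceless stop between vowels /u/ and /o/, so it voices to [b]. /k/ is a voiceless stop between vowels /i/ and /a/, so it voices to [g]. /kabupojikaofeezb/ → kabubojigaofeezb.
Rule 3 (intervocalic voicing): /f/ is a voiceless obstruent between vowels /o/ and /e/, so it voices to [v]. /kabubojigaofeezb/ → kabubojigaoveezb.

kabubojigaoveezb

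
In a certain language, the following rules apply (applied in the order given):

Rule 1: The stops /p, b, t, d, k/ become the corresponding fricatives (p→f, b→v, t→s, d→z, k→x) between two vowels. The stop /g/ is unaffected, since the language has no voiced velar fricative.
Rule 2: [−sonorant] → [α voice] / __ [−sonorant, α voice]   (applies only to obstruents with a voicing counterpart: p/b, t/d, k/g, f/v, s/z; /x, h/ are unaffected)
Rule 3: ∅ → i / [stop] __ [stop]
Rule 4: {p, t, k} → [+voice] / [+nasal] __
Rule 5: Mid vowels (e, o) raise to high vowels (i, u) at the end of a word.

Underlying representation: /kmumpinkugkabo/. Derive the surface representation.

kmumbingukikavu

Rule 1 (intervocalic spirantization): /b/ is a stop between vowels /a/ and /o/, so it spirantizes to the fricative [v]. /kmumpinkugkabo/ → kmumpinkugkavo.
Rule 2 (regressive voicing assimilation): /g/ precedes the voiceless obstruent /k/, so it devoices to [k] by assimilation. /kmumpinkugkavo/ → kmumpinkukkavo.
Rule 3 (stop-cluster i-epenthesis): /k/ and /k/ form a stop–stop cluster, so [i] is inserted between them. /kmumpinkukkavo/ → kmumpinkukikavo.
Rule 4 (post-nasal voicing): /p/ is a voiceless stop immediately after the nasal /m/, so it voices to [b]. /k/ is a voiceless stop immediately after the nasal /n/, so it voices to [g]. /kmumpinkukikavo/ → kmumbingukikavo.
Rule 5 (final vowel raising): /o/ is a mid vowel in word-final position, so it raises to [u]. /kmumbingukikavo/ → kmumbingukikavu.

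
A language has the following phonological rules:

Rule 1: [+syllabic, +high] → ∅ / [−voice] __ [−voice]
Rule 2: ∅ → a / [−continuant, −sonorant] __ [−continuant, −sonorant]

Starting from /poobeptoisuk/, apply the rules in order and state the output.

poobepatoisk

Rule 1 (high vowel syncope): /u/ is a high vowel flanked by voiceless consonants /s/ and /k/, so it deletes. /poobeptoisuk/ → poobeptoisk.
Rule 2 (stop-cluster a-epenthesis): /p/ and /t/ form a stop–stop cluster, so [a] is inserted between them. /poobeptoisk/ → poobepatoisk.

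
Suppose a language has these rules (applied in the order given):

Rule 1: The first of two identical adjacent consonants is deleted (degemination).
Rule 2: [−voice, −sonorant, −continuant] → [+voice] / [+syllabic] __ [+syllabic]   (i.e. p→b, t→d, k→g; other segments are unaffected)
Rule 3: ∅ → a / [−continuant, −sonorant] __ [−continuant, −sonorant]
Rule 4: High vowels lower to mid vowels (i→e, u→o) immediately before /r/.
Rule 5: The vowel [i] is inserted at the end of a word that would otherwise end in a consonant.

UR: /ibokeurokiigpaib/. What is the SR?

ibogeorogiigapaibi

Rule 1 (degemination): no segment meets the environment; /ibokeurokiigpaib/ is unchanged.
Rule 2 (intervocalic voicing): /k/ is a voiceless stop between vowels /o/ and /e/, so it voices to [g]. /k/ is a voiceless stop between vowels /o/ and /i/, so it voices to [g]. /ibokeurokiigpaib/ → ibogeurogiigpaib.
Rule 3 (stop-cluster a-epenthesis): /g/ and /p/ form a stop–stop cluster, so [a] is inserted between them. /ibogeurogiigpaib/ → ibogeurogiigapaib.
Rule 4 (pre-rhotic lowering): /u/ is a high vowel immediately before /r/, so it lowers to [o]. /ibogeurogiigapaib/ → ibogeorogiigapaib.
Rule 5 (final i-epenthesis): the form ends in the consonant /b/, so [i] is inserted word-finally. /ibogeorogiigapaib/ → ibogeorogiigapaibi.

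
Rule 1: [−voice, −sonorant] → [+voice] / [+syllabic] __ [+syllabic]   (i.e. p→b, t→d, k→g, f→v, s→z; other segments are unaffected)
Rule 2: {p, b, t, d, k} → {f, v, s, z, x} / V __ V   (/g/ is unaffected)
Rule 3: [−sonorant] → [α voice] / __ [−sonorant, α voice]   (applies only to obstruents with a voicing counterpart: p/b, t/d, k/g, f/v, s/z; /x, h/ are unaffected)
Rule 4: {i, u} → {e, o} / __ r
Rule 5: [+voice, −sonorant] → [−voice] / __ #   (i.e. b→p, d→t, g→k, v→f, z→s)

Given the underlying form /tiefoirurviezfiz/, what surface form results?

tievoerorviesfis

Rule 1 (intervocalic voicing): /f/ is a voiceless obstruent between vowels /e/ and /o/, so it voices to [v]. /tiefoirurviezfiz/ → tievoirurviezfiz.
Rule 2 (intervocalic spirantization): no segment meets the environment; /tievoirurviezfiz/ is unchanged.
Rule 3 (regressive voicing assimilation): /z/ precedes the voiceless obstruent /f/, so it devoices to [s] by assimilation. /tievoirurviezfiz/ → tievoirurviesfiz.
Rule 4 (pre-rhotic lowering): /i/ is a high vowel immediately before /r/, so it lowers to [e]. /u/ is a high vowel immediately before /r/, so it lowers to [o]. /tievoirurviesfiz/ → tievoerorviesfiz.
Rule 5 (final devoicing): /z/ is a voiced obstruent in word-final position, so it devoices to [s]. /tievoerorviesfiz/ → tievoerorviesfis.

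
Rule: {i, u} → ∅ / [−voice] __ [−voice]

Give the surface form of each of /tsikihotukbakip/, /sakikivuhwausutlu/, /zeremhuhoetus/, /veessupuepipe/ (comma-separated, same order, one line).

/tsikihotukbakip/: /i/ is a high vowel flanked by voiceless consonants /s/ and /k/, so it deletes. /i/ is a high vowel flanked by voiceless consonants /k/ and /h/, so it deletes. /u/ is a high vowel flanked by voiceless consonants /t/ and /k/, so it deletes. /i/ is a high vowel flanked by voiceless consonants /k/ and /p/, so it deletes. → [tskhotkbakp].
/sakikivuhwausutlu/: /i/ is a high vowel flanked by voiceless consonants /k/ and /k/, so it deletes. /u/ is a high vowel flanked by voiceless consonants /s/ and /t/, so it deletes. → [sakkivuhwaustlu].
/zeremhuhoetus/: /u/ is a high vowel flanked by voiceless consonants /h/ and /h/, so it deletes. /u/ is a high vowel flanked by voiceless consonants /t/ and /s/, so it deletes. → [zeremhhoets].
/veessupuepipe/: /u/ is a high vowel flanked by voiceless consonants /s/ and /p/, so it deletes. /i/ is a high vowel flanked by voiceless consonants /p/ and /p/, so it deletes. → [veesspueppe].

tskhotkbakp, sakkivuhwaustlu, zeremhhoets, veesspueppe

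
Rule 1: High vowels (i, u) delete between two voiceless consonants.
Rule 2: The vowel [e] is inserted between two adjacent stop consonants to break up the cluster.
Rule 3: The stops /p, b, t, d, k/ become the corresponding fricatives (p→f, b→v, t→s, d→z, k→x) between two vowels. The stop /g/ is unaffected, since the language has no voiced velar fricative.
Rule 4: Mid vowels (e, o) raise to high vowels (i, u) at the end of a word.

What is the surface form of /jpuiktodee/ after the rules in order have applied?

Rule 1 (high vowel syncope): no segment meets the environment; /jpuiktodee/ is unchanged.
Rule 2 (stop-cluster e-epenthesis): /k/ and /t/ form a stop–stop cluster, so [e] is inserted between them. /jpuiktodee/ → jpuiketodee.
Rule 3 (intervocalic spirantization): /k/ is a stop between vowels /i/ and /e/, so it spirantizes to the fricative [x]. /t/ is a stop between vowels /e/ and /o/, so it spirantizes to the fricative [s]. /d/ is a stop between vowels /o/ and /e/, so it spirantizes to the fricative [z]. /jpuiketodee/ → jpuixesozee.
Rule 4 (final vowel raising): /e/ is a mid vowel in word-final position, so it raises to [i]. /jpuixesozee/ → jpuixesozei.

jpuixesozei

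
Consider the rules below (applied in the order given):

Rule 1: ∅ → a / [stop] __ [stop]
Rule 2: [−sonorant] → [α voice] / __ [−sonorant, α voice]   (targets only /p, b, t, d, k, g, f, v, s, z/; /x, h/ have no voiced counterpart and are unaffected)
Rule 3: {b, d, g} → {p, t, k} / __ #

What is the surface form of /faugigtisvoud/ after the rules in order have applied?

Rule 1 (stop-cluster a-epenthesis): /g/ and /t/ form a stop–stop cluster, so [a] is inserted between them. /faugigtisvoud/ → faugigatisvoud.
Rule 2 (regressive voicing assimilation): /s/ precedes the voiced obstruent /v/, so it voices to [z] by assimilation. /faugigatisvoud/ → faugigatizvoud.
Rule 3 (final devoicing): /d/ is a voiced stop in word-final position, so it devoices to [t]. /faugigatizvoud/ → faugigatizvout.

faugigatizvout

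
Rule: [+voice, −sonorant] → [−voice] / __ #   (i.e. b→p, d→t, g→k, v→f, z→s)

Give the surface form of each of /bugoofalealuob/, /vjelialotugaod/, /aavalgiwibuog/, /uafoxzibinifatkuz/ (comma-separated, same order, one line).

/bugoofalealuob/: /b/ is a voiced obstruent in word-final position, so it devoices to [p]. → [bugoofalealuop].
/vjelialotugaod/: /d/ is a voiced obstruent in word-final position, so it devoices to [t]. → [vjelialotugaot].
/aavalgiwibuog/: /g/ is a voiced obstruent in word-final position, so it devoices to [k]. → [aavalgiwibuok].
/uafoxzibinifatkuz/: /z/ is a voiced obstruent in word-final position, so it devoices to [s]. → [uafoxzibinifatkus].

bugoofalealuop, vjelialotugaot, aavalgiwibuok, uafoxzibinifatkus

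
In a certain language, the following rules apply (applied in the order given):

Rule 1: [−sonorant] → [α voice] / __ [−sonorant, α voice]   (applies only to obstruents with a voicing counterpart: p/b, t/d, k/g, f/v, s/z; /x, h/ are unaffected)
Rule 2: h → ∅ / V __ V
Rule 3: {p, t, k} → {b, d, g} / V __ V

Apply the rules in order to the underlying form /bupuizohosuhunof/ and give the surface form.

Rule 1 (regressive voicing assimilation): no segment meets the environment; /bupuizohosuhunof/ is unchanged.
Rule 2 (intervocalic h-deletion): /h/ occurs between vowels /o/ and /o/, so it deletes. /h/ occurs between vowels /u/ and /u/, so it deletes. /bupuizohosuhunof/ → bupuizoosuunof.
Rule 3 (intervocalic voicing): /p/ is a voiceless stop between vowels /u/ and /u/, so it voices to [b]. /bupuizoosuunof/ → bubuizoosuunof.

bubuizoosuunof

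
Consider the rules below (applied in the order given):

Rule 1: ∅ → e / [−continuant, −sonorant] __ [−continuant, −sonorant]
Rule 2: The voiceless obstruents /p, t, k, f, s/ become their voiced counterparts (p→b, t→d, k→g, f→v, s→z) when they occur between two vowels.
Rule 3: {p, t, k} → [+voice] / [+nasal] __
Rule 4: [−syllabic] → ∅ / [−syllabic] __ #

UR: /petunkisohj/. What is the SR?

Rule 1 (stop-cluster e-epenthesis): no segment meets the environment; /petunkisohj/ is unchanged.
Rule 2 (intervocalic voicing): /t/ is a voiceless obstruent between vowels /e/ and /u/, so it voices to [d]. /s/ is a voiceless obstruent between vowels /i/ and /o/, so it voices to [z]. /petunkisohj/ → pedunkizohj.
Rule 3 (post-nasal voicing): /k/ is a voiceless stop immediately after the nasal /n/, so it voices to [g]. /pedunkizohj/ → pedungizohj.
Rule 4 (final cluster simplification): /j/ is the second consonant of a word-final cluster /hj/, so it deletes. /pedungizohj/ → pedungizoh.

pedungizoh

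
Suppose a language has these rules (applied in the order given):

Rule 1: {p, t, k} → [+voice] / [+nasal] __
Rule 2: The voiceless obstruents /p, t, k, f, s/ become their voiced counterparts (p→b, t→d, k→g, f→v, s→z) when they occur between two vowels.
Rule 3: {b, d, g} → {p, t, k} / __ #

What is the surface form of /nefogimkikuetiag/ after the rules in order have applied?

Rule 1 (post-nasal voicing): /k/ is a voiceless stop immediately after the nasal /m/, so it voices to [g]. /nefogimkikuetiag/ → nefogimgikuetiag.
Rule 2 (intervocalic voicing): /f/ is a voiceless obstruent between vowels /e/ and /o/, so it voices to [v]. /k/ is a voiceless obstruent between vowels /i/ and /u/, so it voices to [g]. /t/ is a voiceless obstruent between vowels /e/ and /i/, so it voices to [d]. /nefogimgikuetiag/ → nevogimgiguediag.
Rule 3 (final devoicing): /g/ is a voiced stop in word-final position, so it devoices to [k]. /nevogimgiguediag/ → nevogimgiguediak.

nevogimgiguediak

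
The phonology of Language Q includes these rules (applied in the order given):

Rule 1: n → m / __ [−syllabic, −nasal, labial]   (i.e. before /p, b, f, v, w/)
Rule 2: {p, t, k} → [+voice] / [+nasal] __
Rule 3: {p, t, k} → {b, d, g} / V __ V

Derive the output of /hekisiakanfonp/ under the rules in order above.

Rule 1 (nasal place assimilation): /n/ precedes the labial consonant /f/, so it assimilates in place to [m]. /n/ precedes the labial consonant /p/, so it assimilates in place to [m]. /hekisiakanfonp/ → hekisiakamfomp.
Rule 2 (post-nasal voicing): /p/ is a voiceless stop immediately after the nasal /m/, so it voices to [b]. /hekisiakamfomp/ → hekisiakamfomb.
Rule 3 (intervocalic voicing): /k/ is a voiceless stop between vowels /e/ and /i/, so it voices to [g]. /k/ is a voiceless stop between vowels /a/ and /a/, so it voices to [g]. /hekisiakamfomb/ → hegisiagamfomb.

hegisiagamfomb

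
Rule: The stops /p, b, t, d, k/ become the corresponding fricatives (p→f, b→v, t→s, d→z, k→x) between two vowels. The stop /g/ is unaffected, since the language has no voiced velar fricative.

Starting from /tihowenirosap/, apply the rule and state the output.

No segment of /tihowenirosap/ meets the structural description of the rule, so the form surfaces unchanged.

tihowenirosap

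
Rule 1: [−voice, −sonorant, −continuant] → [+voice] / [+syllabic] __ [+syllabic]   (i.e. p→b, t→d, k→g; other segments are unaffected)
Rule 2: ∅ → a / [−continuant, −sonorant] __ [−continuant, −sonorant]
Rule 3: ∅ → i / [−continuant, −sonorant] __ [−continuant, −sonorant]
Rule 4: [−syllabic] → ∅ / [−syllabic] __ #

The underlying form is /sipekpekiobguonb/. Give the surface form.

sibekapegiobaguon

Rule 1 (intervocalic voicing): /p/ is a voiceless stop between vowels /i/ and /e/, so it voices to [b]. /k/ is a voiceless stop between vowels /e/ and /i/, so it voices to [g]. /sipekpekiobguonb/ → sibekpegiobguonb.
Rule 2 (stop-cluster a-epenthesis): /k/ and /p/ form a stop–stop cluster, so [a] is inserted between them. /b/ and /g/ form a stop–stop cluster, so [a] is inserted between them. /sibekpegiobguonb/ → sibekapegiobaguonb.
Rule 3 (stop-cluster i-epenthesis): no segment meets the environment; /sibekapegiobaguonb/ is unchanged.
Rule 4 (final cluster simplification): /b/ is the second consonant of a word-final cluster /nb/, so it deletes. /sibekapegiobaguonb/ → sibekapegiobaguon.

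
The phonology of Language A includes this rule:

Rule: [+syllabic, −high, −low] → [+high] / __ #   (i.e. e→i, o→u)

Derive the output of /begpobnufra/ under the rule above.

begpobnufra

No segment of /begpobnufra/ meets the structural description of the rule, so the form surfaces unchanged.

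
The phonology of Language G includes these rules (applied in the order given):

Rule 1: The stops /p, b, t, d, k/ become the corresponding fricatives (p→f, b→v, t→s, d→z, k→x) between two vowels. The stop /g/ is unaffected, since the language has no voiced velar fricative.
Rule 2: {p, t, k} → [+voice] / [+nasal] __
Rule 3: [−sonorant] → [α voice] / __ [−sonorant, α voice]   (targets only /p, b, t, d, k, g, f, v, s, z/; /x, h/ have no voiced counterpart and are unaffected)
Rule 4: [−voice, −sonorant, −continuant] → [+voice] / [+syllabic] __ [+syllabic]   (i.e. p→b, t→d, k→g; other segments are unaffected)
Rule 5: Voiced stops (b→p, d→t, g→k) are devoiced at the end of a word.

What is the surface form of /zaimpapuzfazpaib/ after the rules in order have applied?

zaimbafusfaspaip

Rule 1 (intervocalic spirantization): /p/ is a stop between vowels /a/ and /u/, so it spirantizes to the fricative [f]. /zaimpapuzfazpaib/ → zaimpafuzfazpaib.
Rule 2 (post-nasal voicing): /p/ is a voiceless stop immediately after the nasal /m/, so it voices to [b]. /zaimpafuzfazpaib/ → zaimbafuzfazpaib.
Rule 3 (regressive voicing assimilation): /z/ precedes the voiceless obstruent /f/, so it devoices to [s] by assimilation. /z/ precedes the voiceless obstruent /p/, so it devoices to [s] by assimilation. /zaimbafuzfazpaib/ → zaimbafusfaspaib.
Rule 4 (intervocalic voicing): no segment meets the environment; /zaimbafusfaspaib/ is unchanged.
Rule 5 (final devoicing): /b/ is a voiced stop in word-final position, so it devoices to [p]. /zaimbafusfaspaib/ → zaimbafusfaspaip.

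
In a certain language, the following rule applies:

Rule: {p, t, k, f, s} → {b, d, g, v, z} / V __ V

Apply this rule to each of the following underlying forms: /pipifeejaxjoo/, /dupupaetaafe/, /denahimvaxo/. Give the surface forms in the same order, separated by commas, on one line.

/pipifeejaxjoo/: /p/ is a voiceless obstruent between vowels /i/ and /i/, so it voices to [b]. /f/ is a voiceless obstruent between vowels /i/ and /e/, so it voices to [v]. → [pibiveejaxjoo].
/dupupaetaafe/: /p/ is a voiceless obstruent between vowels /u/ and /u/, so it voices to [b]. /p/ is a voiceless obstruent between vowels /u/ and /a/, so it voices to [b]. /t/ is a voiceless obstruent between vowels /e/ and /a/, so it voices to [d]. /f/ is a voiceless obstruent between vowels /a/ and /e/, so it voices to [v]. → [dububaedaave].
/denahimvaxo/: the rule's environment is not met; surfaces unchanged as [denahimvaxo].

pibiveejaxjoo, dububaedaave, denahimvaxo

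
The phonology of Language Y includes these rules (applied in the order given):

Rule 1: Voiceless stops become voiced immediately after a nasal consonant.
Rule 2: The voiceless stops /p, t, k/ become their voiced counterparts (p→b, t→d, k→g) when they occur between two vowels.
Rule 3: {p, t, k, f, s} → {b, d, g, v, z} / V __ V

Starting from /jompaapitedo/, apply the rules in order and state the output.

jombaabidedo

Rule 1 (post-nasal voicing): /p/ is a voiceless stop immediately after the nasal /m/, so it voices to [b]. /jompaapitedo/ → jombaapitedo.
Rule 2 (intervocalic voicing): /p/ is a voiceless stop between vowels /a/ and /i/, so it voices to [b]. /t/ is a voiceless stop between vowels /i/ and /e/, so it voices to [d]. /jombaapitedo/ → jombaabidedo.
Rule 3 (intervocalic voicing): no segment meets the environment; /jombaabidedo/ is unchanged.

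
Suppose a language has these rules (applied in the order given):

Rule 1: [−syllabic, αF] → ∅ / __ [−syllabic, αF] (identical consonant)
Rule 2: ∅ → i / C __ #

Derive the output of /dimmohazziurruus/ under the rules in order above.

Rule 1 (degemination): /mm/ is a geminate; the first /m/ deletes. /zz/ is a geminate; the first /z/ deletes. /rr/ is a geminate; the first /r/ deletes. /dimmohazziurruus/ → dimohaziuruus.
Rule 2 (final i-epenthesis): the form ends in the consonant /s/, so [i] is inserted word-finally. /dimohaziuruus/ → dimohaziuruusi.

dimohaziuruusi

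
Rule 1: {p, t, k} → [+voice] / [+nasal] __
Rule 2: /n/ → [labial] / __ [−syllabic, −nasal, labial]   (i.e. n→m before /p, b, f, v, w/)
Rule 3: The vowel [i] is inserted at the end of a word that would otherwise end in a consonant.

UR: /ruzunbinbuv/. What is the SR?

Rule 1 (post-nasal voicing): no segment meets the environment; /ruzunbinbuv/ is unchanged.
Rule 2 (nasal place assimilation): /n/ precedes the labial consonant /b/, so it assimilates in place to [m]. /n/ precedes the labial consonant /b/, so it assimilates in place to [m]. /ruzunbinbuv/ → ruzumbimbuv.
Rule 3 (final i-epenthesis): the form ends in the consonant /v/, so [i] is inserted word-finally. /ruzumbimbuv/ → ruzumbimbuvi.

ruzumbimbuvi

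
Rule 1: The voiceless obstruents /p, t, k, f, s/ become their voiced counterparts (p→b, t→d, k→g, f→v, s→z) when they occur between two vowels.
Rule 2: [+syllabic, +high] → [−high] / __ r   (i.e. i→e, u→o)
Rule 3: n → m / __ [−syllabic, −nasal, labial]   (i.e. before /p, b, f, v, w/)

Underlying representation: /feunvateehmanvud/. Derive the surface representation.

Rule 1 (intervocalic voicing): /t/ is a voiceless obstruent between vowels /a/ and /e/, so it voices to [d]. /feunvateehmanvud/ → feunvadeehmanvud.
Rule 2 (pre-rhotic lowering): no segment meets the environment; /feunvadeehmanvud/ is unchanged.
Rule 3 (nasal place assimilation): /n/ precedes the labial consonant /v/, so it assimilates in place to [m]. /n/ precedes the labial consonant /v/, so it assimilates in place to [m]. /feunvadeehmanvud/ → feumvadeehmamvud.

feumvadeehmamvud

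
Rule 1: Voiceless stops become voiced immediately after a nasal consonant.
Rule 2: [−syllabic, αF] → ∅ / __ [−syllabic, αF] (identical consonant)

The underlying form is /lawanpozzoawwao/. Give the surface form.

Rule 1 (post-nasal voicing): /p/ is a voiceless stop immediately after the nasal /n/, so it voices to [b]. /lawanpozzoawwao/ → lawanbozzoawwao.
Rule 2 (degemination): /zz/ is a geminate; the first /z/ deletes. /ww/ is a geminate; the first /w/ deletes. /lawanbozzoawwao/ → lawanbozoawao.

lawanbozoawao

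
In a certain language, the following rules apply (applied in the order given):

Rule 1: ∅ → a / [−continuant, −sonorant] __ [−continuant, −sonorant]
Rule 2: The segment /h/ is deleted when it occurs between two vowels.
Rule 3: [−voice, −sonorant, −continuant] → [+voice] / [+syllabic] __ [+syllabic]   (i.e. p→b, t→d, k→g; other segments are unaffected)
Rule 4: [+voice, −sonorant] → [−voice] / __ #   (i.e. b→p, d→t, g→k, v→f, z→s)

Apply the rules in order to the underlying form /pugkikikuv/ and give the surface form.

Rule 1 (stop-cluster a-epenthesis): /g/ and /k/ form a stop–stop cluster, so [a] is inserted between them. /pugkikikuv/ → pugakikikuv.
Rule 2 (intervocalic h-deletion): no segment meets the environment; /pugakikikuv/ is unchanged.
Rule 3 (intervocalic voicing): /k/ is a voiceless stop between vowels /a/ and /i/, so it voices to [g]. /k/ is a voiceless stop between vowels /i/ and /i/, so it voices to [g]. /k/ is a voiceless stop between vowels /i/ and /u/, so it voices to [g]. /pugakikikuv/ → pugagigiguv.
Rule 4 (final devoicing): /v/ is a voiced obstruent in word-final position, so it devoices to [f]. /pugagigiguv/ → pugagigiguf.

pugagigiguf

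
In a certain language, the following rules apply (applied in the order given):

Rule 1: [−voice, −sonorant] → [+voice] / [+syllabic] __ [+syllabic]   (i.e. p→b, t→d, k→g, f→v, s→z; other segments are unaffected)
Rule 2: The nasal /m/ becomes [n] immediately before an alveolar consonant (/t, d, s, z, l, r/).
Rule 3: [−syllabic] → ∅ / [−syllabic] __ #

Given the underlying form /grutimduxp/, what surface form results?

grudindux

Rule 1 (intervocalic voicing): /t/ is a voiceless obstruent between vowels /u/ and /i/, so it voices to [d]. /grutimduxp/ → grudimduxp.
Rule 2 (nasal place assimilation): /m/ precedes the alveolar consonant /d/, so it assimilates in place to [n]. /grudimduxp/ → grudinduxp.
Rule 3 (final cluster simplification): /p/ is the second consonant of a word-final cluster /xp/, so it deletes. /grudinduxp/ → grudindux.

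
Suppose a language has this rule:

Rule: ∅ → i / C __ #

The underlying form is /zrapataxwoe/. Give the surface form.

No segment of /zrapataxwoe/ meets the structural description of the rule, so the form surfaces unchanged.

zrapataxwoe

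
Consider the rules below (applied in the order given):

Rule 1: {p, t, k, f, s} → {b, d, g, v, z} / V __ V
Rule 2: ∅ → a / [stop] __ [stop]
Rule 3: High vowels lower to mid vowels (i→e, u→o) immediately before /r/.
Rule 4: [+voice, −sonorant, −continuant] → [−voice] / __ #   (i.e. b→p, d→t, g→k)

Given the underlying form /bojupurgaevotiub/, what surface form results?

Rule 1 (intervocalic voicing): /p/ is a voiceless obstruent between vowels /u/ and /u/, so it voices to [b]. /t/ is a voiceless obstruent between vowels /o/ and /i/, so it voices to [d]. /bojupurgaevotiub/ → bojuburgaevodiub.
Rule 2 (stop-cluster a-epenthesis): no segment meets the environment; /bojuburgaevodiub/ is unchanged.
Rule 3 (pre-rhotic lowering): /u/ is a high vowel immediately before /r/, so it lowers to [o]. /bojuburgaevodiub/ → bojuborgaevodiub.
Rule 4 (final devoicing): /b/ is a voiced stop in word-final position, so it devoices to [p]. /bojuborgaevodiub/ → bojuborgaevodiup.

bojuborgaevodiup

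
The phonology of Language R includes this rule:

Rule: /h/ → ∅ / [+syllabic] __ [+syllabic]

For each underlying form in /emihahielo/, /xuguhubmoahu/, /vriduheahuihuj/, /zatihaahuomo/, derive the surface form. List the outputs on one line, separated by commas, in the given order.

/emihahielo/: /h/ occurs between vowels /i/ and /a/, so it deletes. /h/ occurs between vowels /a/ and /i/, so it deletes. → [emiaielo].
/xuguhubmoahu/: /h/ occurs between vowels /u/ and /u/, so it deletes. /h/ occurs between vowels /a/ and /u/, so it deletes. → [xuguubmoau].
/vriduheahuihuj/: /h/ occurs between vowels /u/ and /e/, so it deletes. /h/ occurs between vowels /a/ and /u/, so it deletes. /h/ occurs between vowels /i/ and /u/, so it deletes. → [vridueauiuj].
/zatihaahuomo/: /h/ occurs between vowels /i/ and /a/, so it deletes. /h/ occurs between vowels /a/ and /u/, so it deletes. → [zatiaauomo].

emiaielo, xuguubmoau, vridueauiuj, zatiaauomo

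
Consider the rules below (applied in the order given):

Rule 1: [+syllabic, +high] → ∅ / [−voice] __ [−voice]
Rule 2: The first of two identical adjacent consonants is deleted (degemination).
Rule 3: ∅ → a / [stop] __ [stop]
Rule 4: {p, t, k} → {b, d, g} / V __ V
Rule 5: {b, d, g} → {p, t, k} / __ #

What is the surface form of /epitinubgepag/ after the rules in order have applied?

Rule 1 (high vowel syncope): /i/ is a high vowel flanked by voiceless consonants /p/ and /t/, so it deletes. /epitinubgepag/ → eptinubgepag.
Rule 2 (degemination): no segment meets the environment; /eptinubgepag/ is unchanged.
Rule 3 (stop-cluster a-epenthesis): /p/ and /t/ form a stop–stop cluster, so [a] is inserted between them. /b/ and /g/ form a stop–stop cluster, so [a] is inserted between them. /eptinubgepag/ → epatinubagepag.
Rule 4 (intervocalic voicing): /p/ is a voiceless stop between vowels /e/ and /a/, so it voices to [b]. /t/ is a voiceless stop between vowels /a/ and /i/, so it voices to [d]. /p/ is a voiceless stop between vowels /e/ and /a/, so it voices to [b]. /epatinubagepag/ → ebadinubagebag.
Rule 5 (final devoicing): /g/ is a voiced stop in word-final position, so it devoices to [k]. /ebadinubagebag/ → ebadinubagebak.

ebadinubagebak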